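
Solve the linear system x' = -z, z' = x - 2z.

Coefficient matrix A = [[0, -1], [1, -2]].
Characteristic polynomial det(A - λI) = λ^2 + 2λ + 1 = 0.
Single eigenvalue λ = -1 with algebraic multiplicity 2.
Eigenvector v = (-1,-1); generalized eigenvector w with (A-λI)w=v is (2,3).
General solution: e^(-t)[C_1·v + C_2·(t·v + w)].

x(t) = -C_1e^(-t) - C_2te^(-t) + 2C_2e^(-t), z(t) = -C_1e^(-t) - C_2te^(-t) + 3C_2e^(-t)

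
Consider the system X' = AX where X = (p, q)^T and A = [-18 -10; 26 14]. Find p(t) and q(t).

p(t) = -2c_1e^(-2t)sin(2t) - c_1e^(-2t)cos(2t) - c_2e^(-2t)sin(2t) + 2c_2e^(-2t)cos(2t), q(t) = 3c_1e^(-2t)sin(2t) + 2c_1e^(-2t)cos(2t) + 2c_2e^(-2t)sin(2t) - 3c_2e^(-2t)cos(2t)

Coefficient matrix A = [[-18, -10], [26, 14]].
Characteristic polynomial det(A - λI) = λ^2 + 4λ + 8 = 0.
Eigenvalues λ = -2 ± 2i (complex conjugate pair).
For λ=-2+2i: an eigenvector is (-1,2) - i(-2,3) = (-1 + 2i, 2 - 3i).
A real fundamental pair from Re and Im of e^((-2+2i)t)v: X_1 = e^(-2t)(cos(2t)·(-1,2) + sin(2t)·(-2,3)), X_2 = e^(-2t)(sin(2t)·(-1,2) - cos(2t)·(-2,3)).
General solution: c_1X_1 + c_2X_2.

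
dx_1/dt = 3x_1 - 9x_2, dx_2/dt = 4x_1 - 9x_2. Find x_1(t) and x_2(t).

Coefficient matrix A = [[3, -9], [4, -9]].
Characteristic polynomial det(A - λI) = λ^2 + 6λ + 9 = 0.
Single eigenvalue λ = -3 with algebraic multiplicity 2.
Eigenvector v = (3,2); generalized eigenvector w with (A-λI)w=v is (-1,-1).
General solution: e^(-3t)[c_1·v + c_2·(t·v + w)].

x_1(t) = 3c_1e^(-3t) + 3c_2te^(-3t) - c_2e^(-3t), x_2(t) = 2c_1e^(-3t) + 2c_2te^(-3t) - c_2e^(-3t)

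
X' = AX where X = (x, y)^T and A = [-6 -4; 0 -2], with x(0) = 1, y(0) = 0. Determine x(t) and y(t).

Coefficient matrix A = [[-6, -4], [0, -2]].
Characteristic polynomial det(A - λI) = λ^2 + 8λ + 12 = 0.
Eigenvalues λ = -6, -2.
For λ=-6: (A-λI) row 1 is [0, -4], so an eigenvector is (-1, 0).
For λ=-2: (A-λI) row 1 is [-4, -4], so an eigenvector is (1, -1).
General solution: K_1e^(-6t)(-1,0) + K_2e^(-2t)(1,-1).
Applying x(0)=1, y(0)=0 gives K_1=-1, K_2=0.

x(t) = e^(-6t), y(t) = 0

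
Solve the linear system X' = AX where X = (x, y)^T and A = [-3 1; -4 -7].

x(t) = C_1e^(-5t) + C_2te^(-5t) + C_2e^(-5t), y(t) = -2C_1e^(-5t) - 2C_2te^(-5t) - C_2e^(-5t)

Coefficient matrix A = [[-3, 1], [-4, -7]].
Characteristic polynomial det(A - λI) = λ^2 + 10λ + 25 = 0.
Single eigenvalue λ = -5 with algebraic multiplicity 2.
Eigenvector v = (1,-2); generalized eigenvector w with (A-λI)w=v is (1,-1).
General solution: e^(-5t)[C_1·v + C_2·(t·v + w)].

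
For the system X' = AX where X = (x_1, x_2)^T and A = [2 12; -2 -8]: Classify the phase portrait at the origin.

stable node

A = [[2,12],[-2,-8]]; det(A-λI) = λ^2 + 6λ + 8.
λ = -2, -4: both negative.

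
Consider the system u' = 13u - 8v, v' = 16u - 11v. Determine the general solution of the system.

u(t) = -C_1e^(5t) - C_2e^(-3t), v(t) = -C_1e^(5t) - 2C_2e^(-3t)

Coefficient matrix A = [[13, -8], [16, -11]].
Characteristic polynomial det(A - λI) = λ^2 - 2λ - 15 = 0.
Eigenvalues λ = 5, -3.
For λ=5: (A-λI) row 1 is [8, -8], so an eigenvector is (-1, -1).
For λ=-3: (A-λI) row 1 is [16, -8], so an eigenvector is (-1, -2).
General solution: C_1e^(5t)(-1,-1) + C_2e^(-3t)(-1,-2).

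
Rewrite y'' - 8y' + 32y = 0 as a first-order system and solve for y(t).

Let x_1 = y, x_2 = y'. Then x_1' = x_2 and x_2' = -32x_1 + 8x_2.
A = [[0,1],[-32,8]]; det(A-λI) = λ^2 - 8λ + 32.
Eigenvalues λ = 4 ± 4i.

y(t) = K_1e^(4t)cos(4t) + K_2e^(4t)sin(4t)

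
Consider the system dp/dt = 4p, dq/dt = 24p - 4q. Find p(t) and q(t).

p(t) = c_1e^(4t), q(t) = 3c_1e^(4t) - c_2e^(-4t)

Coefficient matrix A = [[4, 0], [24, -4]].
Characteristic polynomial det(A - λI) = λ^2 - 16 = 0.
Eigenvalues λ = 4, -4.
For λ=4: (A-λI) row 2 is [24, -8], so an eigenvector is (1, 3).
For λ=-4: (A-λI) row 1 is [8, 0], so an eigenvector is (0, -1).
General solution: c_1e^(4t)(1,3) + c_2e^(-4t)(0,-1).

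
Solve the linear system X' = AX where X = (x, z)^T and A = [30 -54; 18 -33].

Coefficient matrix A = [[30, -54], [18, -33]].
Characteristic polynomial det(A - λI) = λ^2 + 3λ - 18 = 0.
Eigenvalues λ = 3, -6.
For λ=3: (A-λI) row 1 is [27, -54], so an eigenvector is (-2, -1).
For λ=-6: (A-λI) row 1 is [36, -54], so an eigenvector is (-3, -2).
General solution: C_1e^(3t)(-2,-1) + C_2e^(-6t)(-3,-2).

x(t) = -2C_1e^(3t) - 3C_2e^(-6t), z(t) = -C_1e^(3t) - 2C_2e^(-6t)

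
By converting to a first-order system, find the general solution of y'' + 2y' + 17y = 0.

Let x_1 = y, x_2 = y'. Then x_1' = x_2 and x_2' = -17x_1 - 2x_2.
A = [[0,1],[-17,-2]]; det(A-λI) = λ^2 + 2λ + 17.
Eigenvalues λ = -1 ± 4i.

y(t) = C_1e^(-t)cos(4t) + C_2e^(-t)sin(4t)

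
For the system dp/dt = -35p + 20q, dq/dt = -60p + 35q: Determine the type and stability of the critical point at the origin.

A = [[-35,20],[-60,35]]; det(A-λI) = λ^2 - 25.
λ = -5, 5: opposite signs.

saddle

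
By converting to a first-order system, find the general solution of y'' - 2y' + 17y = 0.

y(t) = C_1e^(t)cos(4t) + C_2e^(t)sin(4t)

Let x_1 = y, x_2 = y'. Then x_1' = x_2 and x_2' = -17x_1 + 2x_2.
A = [[0,1],[-17,2]]; det(A-λI) = λ^2 - 2λ + 17.
Eigenvalues λ = 1 ± 4i.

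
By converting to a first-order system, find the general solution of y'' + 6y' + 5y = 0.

y(t) = K_1e^(-5t) + K_2e^(-t)

Let x_1 = y, x_2 = y'. Then x_1' = x_2 and x_2' = -5x_1 - 6x_2.
A = [[0,1],[-5,-6]]; det(A-λI) = λ^2 + 6λ + 5.
Eigenvalues λ = -5, -1 with eigenvectors (1,-5), (1,-1).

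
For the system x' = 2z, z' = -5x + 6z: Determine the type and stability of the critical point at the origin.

A = [[0,2],[-5,6]]; det(A-λI) = λ^2 - 6λ + 10.
λ = 3 ± i: positive real part.

unstable spiral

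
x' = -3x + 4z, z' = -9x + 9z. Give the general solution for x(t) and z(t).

Coefficient matrix A = [[-3, 4], [-9, 9]].
Characteristic polynomial det(A - λI) = λ^2 - 6λ + 9 = 0.
Single eigenvalue λ = 3 with algebraic multiplicity 2.
Eigenvector v = (-2,-3); generalized eigenvector w with (A-λI)w=v is (-1,-2).
General solution: e^(3t)[c_1·v + c_2·(t·v + w)].

x(t) = -2c_1e^(3t) - 2c_2te^(3t) - c_2e^(3t), z(t) = -3c_1e^(3t) - 3c_2te^(3t) - 2c_2e^(3t)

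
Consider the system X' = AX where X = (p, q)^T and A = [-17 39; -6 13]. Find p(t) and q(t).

Coefficient matrix A = [[-17, 39], [-6, 13]].
Characteristic polynomial det(A - λI) = λ^2 + 4λ + 13 = 0.
Eigenvalues λ = -2 ± 3i (complex conjugate pair).
For λ=-2+3i: an eigenvector is (-2,-1) - i(-3,-1) = (-2 + 3i, -1 + i).
A real fundamental pair from Re and Im of e^((-2+3i)t)v: X_1 = e^(-2t)(cos(3t)·(-2,-1) + sin(3t)·(-3,-1)), X_2 = e^(-2t)(sin(3t)·(-2,-1) - cos(3t)·(-3,-1)).
General solution: K_1X_1 + K_2X_2.

p(t) = -3K_1e^(-2t)sin(3t) - 2K_1e^(-2t)cos(3t) - 2K_2e^(-2t)sin(3t) + 3K_2e^(-2t)cos(3t), q(t) = -K_1e^(-2t)sin(3t) - K_1e^(-2t)cos(3t) - K_2e^(-2t)sin(3t) + K_2e^(-2t)cos(3t)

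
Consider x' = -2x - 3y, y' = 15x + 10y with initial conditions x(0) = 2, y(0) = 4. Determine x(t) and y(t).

x(t) = -8e^(4t)sin(3t) + 2e^(4t)cos(3t), y(t) = 18e^(4t)sin(3t) + 4e^(4t)cos(3t)

Coefficient matrix A = [[-2, -3], [15, 10]].
Characteristic polynomial det(A - λI) = λ^2 - 8λ + 25 = 0.
Eigenvalues λ = 4 ± 3i (complex conjugate pair).
For λ=4+3i: an eigenvector is (0,1) - i(-1,2) = (0 + i, 1 - 2i).
A real fundamental pair from Re and Im of e^((4+3i)t)v: X_1 = e^(4t)(cos(3t)·(0,1) + sin(3t)·(-1,2)), X_2 = e^(4t)(sin(3t)·(0,1) - cos(3t)·(-1,2)).
General solution: C_1X_1 + C_2X_2.
Applying x(0)=2, y(0)=4 gives C_1=8, C_2=2.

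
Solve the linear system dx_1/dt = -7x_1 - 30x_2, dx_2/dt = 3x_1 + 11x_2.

Coefficient matrix A = [[-7, -30], [3, 11]].
Characteristic polynomial det(A - λI) = λ^2 - 4λ + 13 = 0.
Eigenvalues λ = 2 ± 3i (complex conjugate pair).
For λ=2+3i: an eigenvector is (3,-1) - i(1,0) = (3 - i, -1).
A real fundamental pair from Re and Im of e^((2+3i)t)v: X_1 = e^(2t)(cos(3t)·(3,-1) + sin(3t)·(1,0)), X_2 = e^(2t)(sin(3t)·(3,-1) - cos(3t)·(1,0)).
General solution: c_1X_1 + c_2X_2.

x_1(t) = c_1e^(2t)sin(3t) + 3c_1e^(2t)cos(3t) + 3c_2e^(2t)sin(3t) - c_2e^(2t)cos(3t), x_2(t) = -c_1e^(2t)cos(3t) - c_2e^(2t)sin(3t)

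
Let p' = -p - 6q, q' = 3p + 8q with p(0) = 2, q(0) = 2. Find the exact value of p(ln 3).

-1386

A = [[-1,-6],[3,8]]; eigenvalues λ = 2, 5.
Eigenvectors: (-2,1) for λ=2, (-1,1) for λ=5.
From the initial condition, c_1 = -4, c_2 = 6.
p(ln 3) = (-4)(3^2)(-2) + (6)(3^5)(-1) = -1386.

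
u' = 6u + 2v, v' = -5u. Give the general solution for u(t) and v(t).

Coefficient matrix A = [[6, 2], [-5, 0]].
Characteristic polynomial det(A - λI) = λ^2 - 6λ + 10 = 0.
Eigenvalues λ = 3 ± i (complex conjugate pair).
For λ=3+i: an eigenvector is (-1,2) - i(1,-1) = (-1 - i, 2 + i).
A real fundamental pair from Re and Im of e^((3+i)t)v: X_1 = e^(3t)(cos(t)·(-1,2) + sin(t)·(1,-1)), X_2 = e^(3t)(sin(t)·(-1,2) - cos(t)·(1,-1)).
General solution: c_1X_1 + c_2X_2.

u(t) = c_1e^(3t)sin(t) - c_1e^(3t)cos(t) - c_2e^(3t)sin(t) - c_2e^(3t)cos(t), v(t) = -c_1e^(3t)sin(t) + 2c_1e^(3t)cos(t) + 2c_2e^(3t)sin(t) + c_2e^(3t)cos(t)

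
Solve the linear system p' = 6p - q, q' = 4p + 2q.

Coefficient matrix A = [[6, -1], [4, 2]].
Characteristic polynomial det(A - λI) = λ^2 - 8λ + 16 = 0.
Single eigenvalue λ = 4 with algebraic multiplicity 2.
Eigenvector v = (1,2); generalized eigenvector w with (A-λI)w=v is (-1,-3).
General solution: e^(4t)[C_1·v + C_2·(t·v + w)].

p(t) = C_1e^(4t) + C_2te^(4t) - C_2e^(4t), q(t) = 2C_1e^(4t) + 2C_2te^(4t) - 3C_2e^(4t)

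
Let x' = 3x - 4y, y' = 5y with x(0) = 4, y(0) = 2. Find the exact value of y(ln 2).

64

A = [[3,-4],[0,5]]; eigenvalues λ = 3, 5.
Eigenvectors: (1,0) for λ=3, (2,-1) for λ=5.
From the initial condition, c_1 = 8, c_2 = -2.
y(ln 2) = (8)(2^3)(0) + (-2)(2^5)(-1) = 64.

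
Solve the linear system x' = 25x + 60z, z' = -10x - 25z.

x(t) = 3c_1e^(5t) - 2c_2e^(-5t), z(t) = -c_1e^(5t) + c_2e^(-5t)

Coefficient matrix A = [[25, 60], [-10, -25]].
Characteristic polynomial det(A - λI) = λ^2 - 25 = 0.
Eigenvalues λ = 5, -5.
For λ=5: (A-λI) row 1 is [20, 60], so an eigenvector is (3, -1).
For λ=-5: (A-λI) row 1 is [30, 60], so an eigenvector is (-2, 1).
General solution: c_1e^(5t)(3,-1) + c_2e^(-5t)(-2,1).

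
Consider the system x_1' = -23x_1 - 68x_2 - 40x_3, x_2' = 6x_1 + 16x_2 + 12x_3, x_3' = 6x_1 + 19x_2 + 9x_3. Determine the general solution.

x_1(t) = -2c_1e^(-3t) - 4c_2e^(4t) + 9c_3e^(t), x_2(t) = c_2e^(4t) - 2c_3e^(t), x_3(t) = c_1e^(-3t) + c_2e^(4t) - 2c_3e^(t)

Coefficient matrix A = [[-23, -68, -40], [6, 16, 12], [6, 19, 9]].
det(A - λI) = 0 gives eigenvalues λ = -3, 4, 1.
For λ=-3: eigenvector (-2,0,1).
For λ=4: eigenvector (-4,1,1).
For λ=1: eigenvector (9,-2,-2).
General solution: c_1e^(-3t)(-2,0,1) + c_2e^(4t)(-4,1,1) + c_3e^(t)(9,-2,-2).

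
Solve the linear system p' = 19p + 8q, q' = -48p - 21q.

p(t) = -c_1e^(3t) + c_2e^(-5t), q(t) = 2c_1e^(3t) - 3c_2e^(-5t)

Coefficient matrix A = [[19, 8], [-48, -21]].
Characteristic polynomial det(A - λI) = λ^2 + 2λ - 15 = 0.
Eigenvalues λ = 3, -5.
For λ=3: (A-λI) row 1 is [16, 8], so an eigenvector is (-1, 2).
For λ=-5: (A-λI) row 1 is [24, 8], so an eigenvector is (1, -3).
General solution: c_1e^(3t)(-1,2) + c_2e^(-5t)(1,-3).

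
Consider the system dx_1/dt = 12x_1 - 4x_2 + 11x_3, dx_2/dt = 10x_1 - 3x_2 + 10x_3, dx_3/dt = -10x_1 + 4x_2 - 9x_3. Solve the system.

Coefficient matrix A = [[12, -4, 11], [10, -3, 10], [-10, 4, -9]].
det(A - λI) = 0 gives eigenvalues λ = 2, -3, 1.
For λ=2: eigenvector (3,2,-2).
For λ=-3: eigenvector (1,1,-1).
For λ=1: eigenvector (-1,0,1).
General solution: K_1e^(2t)(3,2,-2) + K_2e^(-3t)(1,1,-1) + K_3e^(t)(-1,0,1).

x_1(t) = 3K_1e^(2t) + K_2e^(-3t) - K_3e^(t), x_2(t) = 2K_1e^(2t) + K_2e^(-3t), x_3(t) = -2K_1e^(2t) - K_2e^(-3t) + K_3e^(t)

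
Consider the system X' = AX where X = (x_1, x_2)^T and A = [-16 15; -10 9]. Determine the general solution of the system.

Coefficient matrix A = [[-16, 15], [-10, 9]].
Characteristic polynomial det(A - λI) = λ^2 + 7λ + 6 = 0.
Eigenvalues λ = -1, -6.
For λ=-1: (A-λI) row 1 is [-15, 15], so an eigenvector is (1, 1).
For λ=-6: (A-λI) row 1 is [-10, 15], so an eigenvector is (-3, -2).
General solution: K_1e^(-t)(1,1) + K_2e^(-6t)(-3,-2).

x_1(t) = K_1e^(-t) - 3K_2e^(-6t), x_2(t) = K_1e^(-t) - 2K_2e^(-6t)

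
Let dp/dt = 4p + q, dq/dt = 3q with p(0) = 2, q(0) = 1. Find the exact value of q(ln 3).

27

A = [[4,1],[0,3]]; eigenvalues λ = 4, 3.
Eigenvectors: (-1,0) for λ=4, (-1,1) for λ=3.
From the initial condition, c_1 = -3, c_2 = 1.
q(ln 3) = (-3)(3^4)(0) + (1)(3^3)(1) = 27.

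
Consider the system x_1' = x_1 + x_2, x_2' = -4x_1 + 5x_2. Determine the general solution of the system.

x_1(t) = -c_1e^(3t) - c_2te^(3t) - c_2e^(3t), x_2(t) = -2c_1e^(3t) - 2c_2te^(3t) - 3c_2e^(3t)

Coefficient matrix A = [[1, 1], [-4, 5]].
Characteristic polynomial det(A - λI) = λ^2 - 6λ + 9 = 0.
Single eigenvalue λ = 3 with algebraic multiplicity 2.
Eigenvector v = (-1,-2); generalized eigenvector w with (A-λI)w=v is (-1,-3).
General solution: e^(3t)[c_1·v + c_2·(t·v + w)].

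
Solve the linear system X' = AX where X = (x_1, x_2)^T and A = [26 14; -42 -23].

x_1(t) = 2C_1e^(5t) + C_2e^(-2t), x_2(t) = -3C_1e^(5t) - 2C_2e^(-2t)

Coefficient matrix A = [[26, 14], [-42, -23]].
Characteristic polynomial det(A - λI) = λ^2 - 3λ - 10 = 0.
Eigenvalues λ = 5, -2.
For λ=5: (A-λI) row 1 is [21, 14], so an eigenvector is (2, -3).
For λ=-2: (A-λI) row 1 is [28, 14], so an eigenvector is (1, -2).
General solution: C_1e^(5t)(2,-3) + C_2e^(-2t)(1,-2).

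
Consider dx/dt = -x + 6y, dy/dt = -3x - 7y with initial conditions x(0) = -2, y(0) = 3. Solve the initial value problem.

x(t) = 4e^(-4t)sin(3t) - 2e^(-4t)cos(3t), y(t) = -e^(-4t)sin(3t) + 3e^(-4t)cos(3t)

Coefficient matrix A = [[-1, 6], [-3, -7]].
Characteristic polynomial det(A - λI) = λ^2 + 8λ + 25 = 0.
Eigenvalues λ = -4 ± 3i (complex conjugate pair).
For λ=-4+3i: an eigenvector is (1,0) - i(1,-1) = (1 - i, 0 + i).
A real fundamental pair from Re and Im of e^((-4+3i)t)v: X_1 = e^(-4t)(cos(3t)·(1,0) + sin(3t)·(1,-1)), X_2 = e^(-4t)(sin(3t)·(1,0) - cos(3t)·(1,-1)).
General solution: C_1X_1 + C_2X_2.
Applying x(0)=-2, y(0)=3 gives C_1=1, C_2=3.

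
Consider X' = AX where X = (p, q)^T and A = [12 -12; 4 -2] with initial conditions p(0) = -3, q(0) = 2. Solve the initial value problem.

Coefficient matrix A = [[12, -12], [4, -2]].
Characteristic polynomial det(A - λI) = λ^2 - 10λ + 24 = 0.
Eigenvalues λ = 6, 4.
For λ=6: (A-λI) row 1 is [6, -12], so an eigenvector is (2, 1).
For λ=4: (A-λI) row 1 is [8, -12], so an eigenvector is (-3, -2).
General solution: c_1e^(6t)(2,1) + c_2e^(4t)(-3,-2).
Applying p(0)=-3, q(0)=2 gives c_1=-12, c_2=-7.

p(t) = -24e^(6t) + 21e^(4t), q(t) = -12e^(6t) + 14e^(4t)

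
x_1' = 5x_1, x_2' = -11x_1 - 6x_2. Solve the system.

x_1(t) = -C_1e^(5t), x_2(t) = C_1e^(5t) - C_2e^(-6t)

Coefficient matrix A = [[5, 0], [-11, -6]].
Characteristic polynomial det(A - λI) = λ^2 + λ - 30 = 0.
Eigenvalues λ = 5, -6.
For λ=5: (A-λI) row 2 is [-11, -11], so an eigenvector is (-1, 1).
For λ=-6: (A-λI) row 1 is [11, 0], so an eigenvector is (0, -1).
General solution: C_1e^(5t)(-1,1) + C_2e^(-6t)(0,-1).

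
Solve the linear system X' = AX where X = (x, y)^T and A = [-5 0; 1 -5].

x(t) = c_2e^(-5t), y(t) = c_1e^(-5t) + c_2te^(-5t) - 3c_2e^(-5t)

Coefficient matrix A = [[-5, 0], [1, -5]].
Characteristic polynomial det(A - λI) = λ^2 + 10λ + 25 = 0.
Single eigenvalue λ = -5 with algebraic multiplicity 2.
Eigenvector v = (0,1); generalized eigenvector w with (A-λI)w=v is (1,-3).
General solution: e^(-5t)[c_1·v + c_2·(t·v + w)].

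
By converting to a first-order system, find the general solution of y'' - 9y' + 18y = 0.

y(t) = C_1e^(6t) + C_2e^(3t)

Let x_1 = y, x_2 = y'. Then x_1' = x_2 and x_2' = -18x_1 + 9x_2.
A = [[0,1],[-18,9]]; det(A-λI) = λ^2 - 9λ + 18.
Eigenvalues λ = 6, 3 with eigenvectors (1,6), (1,3).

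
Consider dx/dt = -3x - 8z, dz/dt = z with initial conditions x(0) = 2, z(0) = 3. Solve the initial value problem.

Coefficient matrix A = [[-3, -8], [0, 1]].
Characteristic polynomial det(A - λI) = λ^2 + 2λ - 3 = 0.
Eigenvalues λ = 1, -3.
For λ=1: (A-λI) row 1 is [-4, -8], so an eigenvector is (-2, 1).
For λ=-3: (A-λI) row 1 is [0, -8], so an eigenvector is (1, 0).
General solution: C_1e^(t)(-2,1) + C_2e^(-3t)(1,0).
Applying x(0)=2, z(0)=3 gives C_1=3, C_2=8.

x(t) = -6e^(t) + 8e^(-3t), z(t) = 3e^(t)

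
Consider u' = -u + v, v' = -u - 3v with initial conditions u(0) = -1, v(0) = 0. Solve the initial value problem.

Coefficient matrix A = [[-1, 1], [-1, -3]].
Characteristic polynomial det(A - λI) = λ^2 + 4λ + 4 = 0.
Single eigenvalue λ = -2 with algebraic multiplicity 2.
Eigenvector v = (-1,1); generalized eigenvector w with (A-λI)w=v is (1,-2).
General solution: e^(-2t)[c_1·v + c_2·(t·v + w)].
Applying u(0)=-1, v(0)=0 gives c_1=2, c_2=1.

u(t) = -te^(-2t) - e^(-2t), v(t) = te^(-2t)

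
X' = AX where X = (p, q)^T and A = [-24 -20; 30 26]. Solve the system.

Coefficient matrix A = [[-24, -20], [30, 26]].
Characteristic polynomial det(A - λI) = λ^2 - 2λ - 24 = 0.
Eigenvalues λ = -4, 6.
For λ=-4: (A-λI) row 1 is [-20, -20], so an eigenvector is (1, -1).
For λ=6: (A-λI) row 1 is [-30, -20], so an eigenvector is (-2, 3).
General solution: C_1e^(-4t)(1,-1) + C_2e^(6t)(-2,3).

p(t) = C_1e^(-4t) - 2C_2e^(6t), q(t) = -C_1e^(-4t) + 3C_2e^(6t)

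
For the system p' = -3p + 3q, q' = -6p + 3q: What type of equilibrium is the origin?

center

A = [[-3,3],[-6,3]]; det(A-λI) = λ^2 + 9.
λ = 0 ± 3i: zero real part.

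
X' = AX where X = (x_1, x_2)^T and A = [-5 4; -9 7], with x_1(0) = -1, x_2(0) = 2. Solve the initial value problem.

Coefficient matrix A = [[-5, 4], [-9, 7]].
Characteristic polynomial det(A - λI) = λ^2 - 2λ + 1 = 0.
Single eigenvalue λ = 1 with algebraic multiplicity 2.
Eigenvector v = (2,3); generalized eigenvector w with (A-λI)w=v is (1,2).
General solution: e^(t)[c_1·v + c_2·(t·v + w)].
Applying x_1(0)=-1, x_2(0)=2 gives c_1=-4, c_2=7.

x_1(t) = 14te^(t) - e^(t), x_2(t) = 21te^(t) + 2e^(t)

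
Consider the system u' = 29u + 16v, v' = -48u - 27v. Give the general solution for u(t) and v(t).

u(t) = -C_1e^(-3t) + 2C_2e^(5t), v(t) = 2C_1e^(-3t) - 3C_2e^(5t)

Coefficient matrix A = [[29, 16], [-48, -27]].
Characteristic polynomial det(A - λI) = λ^2 - 2λ - 15 = 0.
Eigenvalues λ = -3, 5.
For λ=-3: (A-λI) row 1 is [32, 16], so an eigenvector is (-1, 2).
For λ=5: (A-λI) row 1 is [24, 16], so an eigenvector is (2, -3).
General solution: C_1e^(-3t)(-1,2) + C_2e^(5t)(2,-3).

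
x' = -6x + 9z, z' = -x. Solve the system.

Coefficient matrix A = [[-6, 9], [-1, 0]].
Characteristic polynomial det(A - λI) = λ^2 + 6λ + 9 = 0.
Single eigenvalue λ = -3 with algebraic multiplicity 2.
Eigenvector v = (3,1); generalized eigenvector w with (A-λI)w=v is (-1,0).
General solution: e^(-3t)[C_1·v + C_2·(t·v + w)].

x(t) = 3C_1e^(-3t) + 3C_2te^(-3t) - C_2e^(-3t), z(t) = C_1e^(-3t) + C_2te^(-3t)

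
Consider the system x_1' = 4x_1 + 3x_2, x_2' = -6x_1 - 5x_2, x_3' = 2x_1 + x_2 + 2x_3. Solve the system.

x_1(t) = c_1e^(-2t) + c_2e^(t), x_2(t) = -2c_1e^(-2t) - c_2e^(t), x_3(t) = -c_2e^(t) + c_3e^(2t)

Coefficient matrix A = [[4, 3, 0], [-6, -5, 0], [2, 1, 2]].
det(A - λI) = 0 gives eigenvalues λ = -2, 1, 2.
For λ=-2: eigenvector (1,-2,0).
For λ=1: eigenvector (1,-1,-1).
For λ=2: eigenvector (0,0,1).
General solution: c_1e^(-2t)(1,-2,0) + c_2e^(t)(1,-1,-1) + c_3e^(2t)(0,0,1).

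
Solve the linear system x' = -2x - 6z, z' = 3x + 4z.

x(t) = C_1e^(t)sin(3t) + C_1e^(t)cos(3t) + C_2e^(t)sin(3t) - C_2e^(t)cos(3t), z(t) = -C_1e^(t)cos(3t) - C_2e^(t)sin(3t)

Coefficient matrix A = [[-2, -6], [3, 4]].
Characteristic polynomial det(A - λI) = λ^2 - 2λ + 10 = 0.
Eigenvalues λ = 1 ± 3i (complex conjugate pair).
For λ=1+3i: an eigenvector is (1,-1) - i(1,0) = (1 - i, -1).
A real fundamental pair from Re and Im of e^((1+3i)t)v: X_1 = e^(t)(cos(3t)·(1,-1) + sin(3t)·(1,0)), X_2 = e^(t)(sin(3t)·(1,-1) - cos(3t)·(1,0)).
General solution: C_1X_1 + C_2X_2.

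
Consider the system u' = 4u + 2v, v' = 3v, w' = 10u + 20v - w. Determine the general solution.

Coefficient matrix A = [[4, 2, 0], [0, 3, 0], [10, 20, -1]].
det(A - λI) = 0 gives eigenvalues λ = 3, 4, -1.
For λ=3: eigenvector (-2,1,0).
For λ=4: eigenvector (1,0,2).
For λ=-1: eigenvector (0,0,1).
General solution: K_1e^(3t)(-2,1,0) + K_2e^(4t)(1,0,2) + K_3e^(-t)(0,0,1).

u(t) = -2K_1e^(3t) + K_2e^(4t), v(t) = K_1e^(3t), w(t) = 2K_2e^(4t) + K_3e^(-t)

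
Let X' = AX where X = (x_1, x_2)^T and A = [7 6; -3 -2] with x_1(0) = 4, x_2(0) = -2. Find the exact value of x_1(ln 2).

64

A = [[7,6],[-3,-2]]; eigenvalues λ = 1, 4.
Eigenvectors: (-1,1) for λ=1, (2,-1) for λ=4.
From the initial condition, c_1 = 0, c_2 = 2.
x_1(ln 2) = (0)(2^1)(-1) + (2)(2^4)(2) = 64.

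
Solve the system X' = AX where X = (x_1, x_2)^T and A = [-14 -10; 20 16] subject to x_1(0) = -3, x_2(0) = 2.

Coefficient matrix A = [[-14, -10], [20, 16]].
Characteristic polynomial det(A - λI) = λ^2 - 2λ - 24 = 0.
Eigenvalues λ = 6, -4.
For λ=6: (A-λI) row 1 is [-20, -10], so an eigenvector is (1, -2).
For λ=-4: (A-λI) row 1 is [-10, -10], so an eigenvector is (-1, 1).
General solution: C_1e^(6t)(1,-2) + C_2e^(-4t)(-1,1).
Applying x_1(0)=-3, x_2(0)=2 gives C_1=1, C_2=4.

x_1(t) = e^(6t) - 4e^(-4t), x_2(t) = -2e^(6t) + 4e^(-4t)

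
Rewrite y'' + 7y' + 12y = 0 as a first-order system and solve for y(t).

y(t) = C_1e^(-3t) + C_2e^(-4t)

Let x_1 = y, x_2 = y'. Then x_1' = x_2 and x_2' = -12x_1 - 7x_2.
A = [[0,1],[-12,-7]]; det(A-λI) = λ^2 + 7λ + 12.
Eigenvalues λ = -3, -4 with eigenvectors (1,-3), (1,-4).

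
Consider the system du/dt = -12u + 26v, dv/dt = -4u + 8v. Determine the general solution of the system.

Coefficient matrix A = [[-12, 26], [-4, 8]].
Characteristic polynomial det(A - λI) = λ^2 + 4λ + 8 = 0.
Eigenvalues λ = -2 ± 2i (complex conjugate pair).
For λ=-2+2i: an eigenvector is (2,1) - i(3,1) = (2 - 3i, 1 - i).
A real fundamental pair from Re and Im of e^((-2+2i)t)v: X_1 = e^(-2t)(cos(2t)·(2,1) + sin(2t)·(3,1)), X_2 = e^(-2t)(sin(2t)·(2,1) - cos(2t)·(3,1)).
General solution: K_1X_1 + K_2X_2.

u(t) = 3K_1e^(-2t)sin(2t) + 2K_1e^(-2t)cos(2t) + 2K_2e^(-2t)sin(2t) - 3K_2e^(-2t)cos(2t), v(t) = K_1e^(-2t)sin(2t) + K_1e^(-2t)cos(2t) + K_2e^(-2t)sin(2t) - K_2e^(-2t)cos(2t)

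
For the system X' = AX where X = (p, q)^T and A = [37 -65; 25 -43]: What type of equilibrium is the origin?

stable spiral

A = [[37,-65],[25,-43]]; det(A-λI) = λ^2 + 6λ + 34.
λ = -3 ± 5i: negative real part.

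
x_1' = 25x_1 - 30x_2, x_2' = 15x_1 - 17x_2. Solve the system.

Coefficient matrix A = [[25, -30], [15, -17]].
Characteristic polynomial det(A - λI) = λ^2 - 8λ + 25 = 0.
Eigenvalues λ = 4 ± 3i (complex conjugate pair).
For λ=4+3i: an eigenvector is (3,2) - i(1,1) = (3 - i, 2 - i).
A real fundamental pair from Re and Im of e^((4+3i)t)v: X_1 = e^(4t)(cos(3t)·(3,2) + sin(3t)·(1,1)), X_2 = e^(4t)(sin(3t)·(3,2) - cos(3t)·(1,1)).
General solution: K_1X_1 + K_2X_2.

x_1(t) = K_1e^(4t)sin(3t) + 3K_1e^(4t)cos(3t) + 3K_2e^(4t)sin(3t) - K_2e^(4t)cos(3t), x_2(t) = K_1e^(4t)sin(3t) + 2K_1e^(4t)cos(3t) + 2K_2e^(4t)sin(3t) - K_2e^(4t)cos(3t)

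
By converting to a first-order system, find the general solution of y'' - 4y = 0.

Let x_1 = y, x_2 = y'. Then x_1' = x_2 and x_2' = 4x_1.
A = [[0,1],[4,0]]; det(A-λI) = λ^2 - 4.
Eigenvalues λ = 2, -2 with eigenvectors (1,2), (1,-2).

y(t) = c_1e^(2t) + c_2e^(-2t)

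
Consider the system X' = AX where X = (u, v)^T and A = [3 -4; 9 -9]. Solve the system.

u(t) = 2K_1e^(-3t) + 2K_2te^(-3t) + K_2e^(-3t), v(t) = 3K_1e^(-3t) + 3K_2te^(-3t) + K_2e^(-3t)

Coefficient matrix A = [[3, -4], [9, -9]].
Characteristic polynomial det(A - λI) = λ^2 + 6λ + 9 = 0.
Single eigenvalue λ = -3 with algebraic multiplicity 2.
Eigenvector v = (2,3); generalized eigenvector w with (A-λI)w=v is (1,1).
General solution: e^(-3t)[K_1·v + K_2·(t·v + w)].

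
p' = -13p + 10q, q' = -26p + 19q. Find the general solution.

p(t) = 2K_1e^(3t)sin(2t) + K_1e^(3t)cos(2t) + K_2e^(3t)sin(2t) - 2K_2e^(3t)cos(2t), q(t) = 3K_1e^(3t)sin(2t) + 2K_1e^(3t)cos(2t) + 2K_2e^(3t)sin(2t) - 3K_2e^(3t)cos(2t)

Coefficient matrix A = [[-13, 10], [-26, 19]].
Characteristic polynomial det(A - λI) = λ^2 - 6λ + 13 = 0.
Eigenvalues λ = 3 ± 2i (complex conjugate pair).
For λ=3+2i: an eigenvector is (1,2) - i(2,3) = (1 - 2i, 2 - 3i).
A real fundamental pair from Re and Im of e^((3+2i)t)v: X_1 = e^(3t)(cos(2t)·(1,2) + sin(2t)·(2,3)), X_2 = e^(3t)(sin(2t)·(1,2) - cos(2t)·(2,3)).
General solution: K_1X_1 + K_2X_2.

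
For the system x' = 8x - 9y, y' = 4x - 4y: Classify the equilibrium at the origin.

unstable improper node

A = [[8,-9],[4,-4]]; det(A-λI) = λ^2 - 4λ + 4.
repeated λ = 2 with a single eigenvector.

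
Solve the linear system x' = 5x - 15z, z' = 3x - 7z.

Coefficient matrix A = [[5, -15], [3, -7]].
Characteristic polynomial det(A - λI) = λ^2 + 2λ + 10 = 0.
Eigenvalues λ = -1 ± 3i (complex conjugate pair).
For λ=-1+3i: an eigenvector is (2,1) - i(-1,0) = (2 + i, 1).
A real fundamental pair from Re and Im of e^((-1+3i)t)v: X_1 = e^(-t)(cos(3t)·(2,1) + sin(3t)·(-1,0)), X_2 = e^(-t)(sin(3t)·(2,1) - cos(3t)·(-1,0)).
General solution: c_1X_1 + c_2X_2.

x(t) = -c_1e^(-t)sin(3t) + 2c_1e^(-t)cos(3t) + 2c_2e^(-t)sin(3t) + c_2e^(-t)cos(3t), z(t) = c_1e^(-t)cos(3t) + c_2e^(-t)sin(3t)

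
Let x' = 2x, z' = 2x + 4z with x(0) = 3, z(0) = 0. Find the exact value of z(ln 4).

720

A = [[2,0],[2,4]]; eigenvalues λ = 4, 2.
Eigenvectors: (0,1) for λ=4, (1,-1) for λ=2.
From the initial condition, c_1 = 3, c_2 = 3.
z(ln 4) = (3)(4^4)(1) + (3)(4^2)(-1) = 720.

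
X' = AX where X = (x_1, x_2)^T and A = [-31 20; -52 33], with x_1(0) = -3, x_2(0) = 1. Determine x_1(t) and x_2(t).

Coefficient matrix A = [[-31, 20], [-52, 33]].
Characteristic polynomial det(A - λI) = λ^2 - 2λ + 17 = 0.
Eigenvalues λ = 1 ± 4i (complex conjugate pair).
For λ=1+4i: an eigenvector is (1,2) - i(2,3) = (1 - 2i, 2 - 3i).
A real fundamental pair from Re and Im of e^((1+4i)t)v: X_1 = e^(t)(cos(4t)·(1,2) + sin(4t)·(2,3)), X_2 = e^(t)(sin(4t)·(1,2) - cos(4t)·(2,3)).
General solution: K_1X_1 + K_2X_2.
Applying x_1(0)=-3, x_2(0)=1 gives K_1=11, K_2=7.

x_1(t) = 29e^(t)sin(4t) - 3e^(t)cos(4t), x_2(t) = 47e^(t)sin(4t) + e^(t)cos(4t)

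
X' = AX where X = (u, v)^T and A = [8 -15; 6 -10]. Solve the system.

Coefficient matrix A = [[8, -15], [6, -10]].
Characteristic polynomial det(A - λI) = λ^2 + 2λ + 10 = 0.
Eigenvalues λ = -1 ± 3i (complex conjugate pair).
For λ=-1+3i: an eigenvector is (-1,-1) - i(2,1) = (-1 - 2i, -1 - i).
A real fundamental pair from Re and Im of e^((-1+3i)t)v: X_1 = e^(-t)(cos(3t)·(-1,-1) + sin(3t)·(2,1)), X_2 = e^(-t)(sin(3t)·(-1,-1) - cos(3t)·(2,1)).
General solution: C_1X_1 + C_2X_2.

u(t) = 2C_1e^(-t)sin(3t) - C_1e^(-t)cos(3t) - C_2e^(-t)sin(3t) - 2C_2e^(-t)cos(3t), v(t) = C_1e^(-t)sin(3t) - C_1e^(-t)cos(3t) - C_2e^(-t)sin(3t) - C_2e^(-t)cos(3t)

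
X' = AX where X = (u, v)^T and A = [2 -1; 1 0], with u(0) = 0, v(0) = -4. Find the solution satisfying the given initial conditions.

Coefficient matrix A = [[2, -1], [1, 0]].
Characteristic polynomial det(A - λI) = λ^2 - 2λ + 1 = 0.
Single eigenvalue λ = 1 with algebraic multiplicity 2.
Eigenvector v = (1,1); generalized eigenvector w with (A-λI)w=v is (3,2).
General solution: e^(t)[c_1·v + c_2·(t·v + w)].
Applying u(0)=0, v(0)=-4 gives c_1=-12, c_2=4.

u(t) = 4te^(t), v(t) = 4te^(t) - 4e^(t)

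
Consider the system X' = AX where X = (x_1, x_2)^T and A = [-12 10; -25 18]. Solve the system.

Coefficient matrix A = [[-12, 10], [-25, 18]].
Characteristic polynomial det(A - λI) = λ^2 - 6λ + 34 = 0.
Eigenvalues λ = 3 ± 5i (complex conjugate pair).
For λ=3+5i: an eigenvector is (1,1) - i(-1,-2) = (1 + i, 1 + 2i).
A real fundamental pair from Re and Im of e^((3+5i)t)v: X_1 = e^(3t)(cos(5t)·(1,1) + sin(5t)·(-1,-2)), X_2 = e^(3t)(sin(5t)·(1,1) - cos(5t)·(-1,-2)).
General solution: K_1X_1 + K_2X_2.

x_1(t) = -K_1e^(3t)sin(5t) + K_1e^(3t)cos(5t) + K_2e^(3t)sin(5t) + K_2e^(3t)cos(5t), x_2(t) = -2K_1e^(3t)sin(5t) + K_1e^(3t)cos(5t) + K_2e^(3t)sin(5t) + 2K_2e^(3t)cos(5t)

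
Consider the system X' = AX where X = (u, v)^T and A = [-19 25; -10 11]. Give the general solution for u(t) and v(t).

u(t) = c_1e^(-4t)sin(5t) - 2c_1e^(-4t)cos(5t) - 2c_2e^(-4t)sin(5t) - c_2e^(-4t)cos(5t), v(t) = c_1e^(-4t)sin(5t) - c_1e^(-4t)cos(5t) - c_2e^(-4t)sin(5t) - c_2e^(-4t)cos(5t)

Coefficient matrix A = [[-19, 25], [-10, 11]].
Characteristic polynomial det(A - λI) = λ^2 + 8λ + 41 = 0.
Eigenvalues λ = -4 ± 5i (complex conjugate pair).
For λ=-4+5i: an eigenvector is (-2,-1) - i(1,1) = (-2 - i, -1 - i).
A real fundamental pair from Re and Im of e^((-4+5i)t)v: X_1 = e^(-4t)(cos(5t)·(-2,-1) + sin(5t)·(1,1)), X_2 = e^(-4t)(sin(5t)·(-2,-1) - cos(5t)·(1,1)).
General solution: c_1X_1 + c_2X_2.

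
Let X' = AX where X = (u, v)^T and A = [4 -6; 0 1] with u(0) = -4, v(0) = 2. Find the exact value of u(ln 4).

A = [[4,-6],[0,1]]; eigenvalues λ = 1, 4.
Eigenvectors: (-2,-1) for λ=1, (-1,0) for λ=4.
From the initial condition, c_1 = -2, c_2 = 8.
u(ln 4) = (-2)(4^1)(-2) + (8)(4^4)(-1) = -2032.

-2032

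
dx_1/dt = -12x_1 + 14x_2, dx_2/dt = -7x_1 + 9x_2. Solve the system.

x_1(t) = 2C_1e^(-5t) + C_2e^(2t), x_2(t) = C_1e^(-5t) + C_2e^(2t)

Coefficient matrix A = [[-12, 14], [-7, 9]].
Characteristic polynomial det(A - λI) = λ^2 + 3λ - 10 = 0.
Eigenvalues λ = -5, 2.
For λ=-5: (A-λI) row 1 is [-7, 14], so an eigenvector is (2, 1).
For λ=2: (A-λI) row 1 is [-14, 14], so an eigenvector is (1, 1).
General solution: C_1e^(-5t)(2,1) + C_2e^(2t)(1,1).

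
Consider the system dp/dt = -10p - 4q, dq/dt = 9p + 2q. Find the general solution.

p(t) = -2C_1e^(-4t) - 2C_2te^(-4t) + C_2e^(-4t), q(t) = 3C_1e^(-4t) + 3C_2te^(-4t) - C_2e^(-4t)

Coefficient matrix A = [[-10, -4], [9, 2]].
Characteristic polynomial det(A - λI) = λ^2 + 8λ + 16 = 0.
Single eigenvalue λ = -4 with algebraic multiplicity 2.
Eigenvector v = (-2,3); generalized eigenvector w with (A-λI)w=v is (1,-1).
General solution: e^(-4t)[C_1·v + C_2·(t·v + w)].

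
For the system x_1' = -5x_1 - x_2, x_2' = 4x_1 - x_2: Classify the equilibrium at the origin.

stable improper node

A = [[-5,-1],[4,-1]]; det(A-λI) = λ^2 + 6λ + 9.
repeated λ = -3 with a single eigenvector.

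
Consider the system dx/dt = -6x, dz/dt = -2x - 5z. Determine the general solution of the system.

x(t) = c_2e^(-6t), z(t) = c_1e^(-5t) + 2c_2e^(-6t)

Coefficient matrix A = [[-6, 0], [-2, -5]].
Characteristic polynomial det(A - λI) = λ^2 + 11λ + 30 = 0.
Eigenvalues λ = -5, -6.
For λ=-5: (A-λI) row 1 is [-1, 0], so an eigenvector is (0, 1).
For λ=-6: (A-λI) row 2 is [-2, 1], so an eigenvector is (1, 2).
General solution: c_1e^(-5t)(0,1) + c_2e^(-6t)(1,2).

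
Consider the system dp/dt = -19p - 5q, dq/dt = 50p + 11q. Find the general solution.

p(t) = -C_1e^(-4t)sin(5t) + C_2e^(-4t)cos(5t), q(t) = 3C_1e^(-4t)sin(5t) + C_1e^(-4t)cos(5t) + C_2e^(-4t)sin(5t) - 3C_2e^(-4t)cos(5t)

Coefficient matrix A = [[-19, -5], [50, 11]].
Characteristic polynomial det(A - λI) = λ^2 + 8λ + 41 = 0.
Eigenvalues λ = -4 ± 5i (complex conjugate pair).
For λ=-4+5i: an eigenvector is (0,1) - i(-1,3) = (0 + i, 1 - 3i).
A real fundamental pair from Re and Im of e^((-4+5i)t)v: X_1 = e^(-4t)(cos(5t)·(0,1) + sin(5t)·(-1,3)), X_2 = e^(-4t)(sin(5t)·(0,1) - cos(5t)·(-1,3)).
General solution: C_1X_1 + C_2X_2.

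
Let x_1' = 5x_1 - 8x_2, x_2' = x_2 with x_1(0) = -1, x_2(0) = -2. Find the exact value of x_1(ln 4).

3056

A = [[5,-8],[0,1]]; eigenvalues λ = 5, 1.
Eigenvectors: (-1,0) for λ=5, (2,1) for λ=1.
From the initial condition, c_1 = -3, c_2 = -2.
x_1(ln 4) = (-3)(4^5)(-1) + (-2)(4^1)(2) = 3056.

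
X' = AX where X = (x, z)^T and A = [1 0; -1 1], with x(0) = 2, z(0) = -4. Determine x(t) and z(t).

x(t) = 2e^(t), z(t) = -2te^(t) - 4e^(t)

Coefficient matrix A = [[1, 0], [-1, 1]].
Characteristic polynomial det(A - λI) = λ^2 - 2λ + 1 = 0.
Single eigenvalue λ = 1 with algebraic multiplicity 2.
Eigenvector v = (0,-1); generalized eigenvector w with (A-λI)w=v is (1,-2).
General solution: e^(t)[K_1·v + K_2·(t·v + w)].
Applying x(0)=2, z(0)=-4 gives K_1=0, K_2=2.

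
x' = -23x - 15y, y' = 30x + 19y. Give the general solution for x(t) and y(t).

Coefficient matrix A = [[-23, -15], [30, 19]].
Characteristic polynomial det(A - λI) = λ^2 + 4λ + 13 = 0.
Eigenvalues λ = -2 ± 3i (complex conjugate pair).
For λ=-2+3i: an eigenvector is (-2,3) - i(-1,1) = (-2 + i, 3 - i).
A real fundamental pair from Re and Im of e^((-2+3i)t)v: X_1 = e^(-2t)(cos(3t)·(-2,3) + sin(3t)·(-1,1)), X_2 = e^(-2t)(sin(3t)·(-2,3) - cos(3t)·(-1,1)).
General solution: c_1X_1 + c_2X_2.

x(t) = -c_1e^(-2t)sin(3t) - 2c_1e^(-2t)cos(3t) - 2c_2e^(-2t)sin(3t) + c_2e^(-2t)cos(3t), y(t) = c_1e^(-2t)sin(3t) + 3c_1e^(-2t)cos(3t) + 3c_2e^(-2t)sin(3t) - c_2e^(-2t)cos(3t)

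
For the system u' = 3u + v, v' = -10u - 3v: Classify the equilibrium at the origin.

center

A = [[3,1],[-10,-3]]; det(A-λI) = λ^2 + 1.
λ = 0 ± i: zero real part.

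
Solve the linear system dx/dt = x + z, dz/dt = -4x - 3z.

Coefficient matrix A = [[1, 1], [-4, -3]].
Characteristic polynomial det(A - λI) = λ^2 + 2λ + 1 = 0.
Single eigenvalue λ = -1 with algebraic multiplicity 2.
Eigenvector v = (-1,2); generalized eigenvector w with (A-λI)w=v is (0,-1).
General solution: e^(-t)[C_1·v + C_2·(t·v + w)].

x(t) = -C_1e^(-t) - C_2te^(-t), z(t) = 2C_1e^(-t) + 2C_2te^(-t) - C_2e^(-t)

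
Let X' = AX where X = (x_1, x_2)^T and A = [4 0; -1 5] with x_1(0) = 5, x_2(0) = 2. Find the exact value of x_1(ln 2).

A = [[4,0],[-1,5]]; eigenvalues λ = 5, 4.
Eigenvectors: (0,1) for λ=5, (-1,-1) for λ=4.
From the initial condition, c_1 = -3, c_2 = -5.
x_1(ln 2) = (-3)(2^5)(0) + (-5)(2^4)(-1) = 80.

80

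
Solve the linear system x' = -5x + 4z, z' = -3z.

x(t) = -c_1e^(-5t) + 2c_2e^(-3t), z(t) = c_2e^(-3t)

Coefficient matrix A = [[-5, 4], [0, -3]].
Characteristic polynomial det(A - λI) = λ^2 + 8λ + 15 = 0.
Eigenvalues λ = -5, -3.
For λ=-5: (A-λI) row 1 is [0, 4], so an eigenvector is (-1, 0).
For λ=-3: (A-λI) row 1 is [-2, 4], so an eigenvector is (2, 1).
General solution: c_1e^(-5t)(-1,0) + c_2e^(-3t)(2,1).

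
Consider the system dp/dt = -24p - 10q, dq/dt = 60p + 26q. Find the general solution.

Coefficient matrix A = [[-24, -10], [60, 26]].
Characteristic polynomial det(A - λI) = λ^2 - 2λ - 24 = 0.
Eigenvalues λ = -4, 6.
For λ=-4: (A-λI) row 1 is [-20, -10], so an eigenvector is (-1, 2).
For λ=6: (A-λI) row 1 is [-30, -10], so an eigenvector is (-1, 3).
General solution: c_1e^(-4t)(-1,2) + c_2e^(6t)(-1,3).

p(t) = -c_1e^(-4t) - c_2e^(6t), q(t) = 2c_1e^(-4t) + 3c_2e^(6t)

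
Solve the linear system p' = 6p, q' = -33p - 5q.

Coefficient matrix A = [[6, 0], [-33, -5]].
Characteristic polynomial det(A - λI) = λ^2 - λ - 30 = 0.
Eigenvalues λ = -5, 6.
For λ=-5: (A-λI) row 1 is [11, 0], so an eigenvector is (0, -1).
For λ=6: (A-λI) row 2 is [-33, -11], so an eigenvector is (-1, 3).
General solution: C_1e^(-5t)(0,-1) + C_2e^(6t)(-1,3).

p(t) = -C_2e^(6t), q(t) = -C_1e^(-5t) + 3C_2e^(6t)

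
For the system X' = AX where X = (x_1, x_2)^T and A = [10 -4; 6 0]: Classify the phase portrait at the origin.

A = [[10,-4],[6,0]]; det(A-λI) = λ^2 - 10λ + 24.
λ = 6, 4: both positive.

unstable node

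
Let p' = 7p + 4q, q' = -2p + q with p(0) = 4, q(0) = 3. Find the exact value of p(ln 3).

3132

A = [[7,4],[-2,1]]; eigenvalues λ = 5, 3.
Eigenvectors: (2,-1) for λ=5, (1,-1) for λ=3.
From the initial condition, c_1 = 7, c_2 = -10.
p(ln 3) = (7)(3^5)(2) + (-10)(3^3)(1) = 3132.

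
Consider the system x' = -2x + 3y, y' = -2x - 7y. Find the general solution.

x(t) = -K_1e^(-5t) - 3K_2e^(-4t), y(t) = K_1e^(-5t) + 2K_2e^(-4t)

Coefficient matrix A = [[-2, 3], [-2, -7]].
Characteristic polynomial det(A - λI) = λ^2 + 9λ + 20 = 0.
Eigenvalues λ = -5, -4.
For λ=-5: (A-λI) row 1 is [3, 3], so an eigenvector is (-1, 1).
For λ=-4: (A-λI) row 1 is [2, 3], so an eigenvector is (-3, 2).
General solution: K_1e^(-5t)(-1,1) + K_2e^(-4t)(-3,2).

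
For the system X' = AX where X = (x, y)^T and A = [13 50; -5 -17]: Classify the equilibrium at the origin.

stable spiral

A = [[13,50],[-5,-17]]; det(A-λI) = λ^2 + 4λ + 29.
λ = -2 ± 5i: negative real part.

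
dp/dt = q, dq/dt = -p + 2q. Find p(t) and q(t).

p(t) = -c_1e^(t) - c_2te^(t) - 2c_2e^(t), q(t) = -c_1e^(t) - c_2te^(t) - 3c_2e^(t)

Coefficient matrix A = [[0, 1], [-1, 2]].
Characteristic polynomial det(A - λI) = λ^2 - 2λ + 1 = 0.
Single eigenvalue λ = 1 with algebraic multiplicity 2.
Eigenvector v = (-1,-1); generalized eigenvector w with (A-λI)w=v is (-2,-3).
General solution: e^(t)[c_1·v + c_2·(t·v + w)].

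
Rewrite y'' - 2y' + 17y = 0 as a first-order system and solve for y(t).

Let x_1 = y, x_2 = y'. Then x_1' = x_2 and x_2' = -17x_1 + 2x_2.
A = [[0,1],[-17,2]]; det(A-λI) = λ^2 - 2λ + 17.
Eigenvalues λ = 1 ± 4i.

y(t) = c_1e^(t)cos(4t) + c_2e^(t)sin(4t)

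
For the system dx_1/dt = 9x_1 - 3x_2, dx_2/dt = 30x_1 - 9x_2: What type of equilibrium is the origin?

center

A = [[9,-3],[30,-9]]; det(A-λI) = λ^2 + 9.
λ = 0 ± 3i: zero real part.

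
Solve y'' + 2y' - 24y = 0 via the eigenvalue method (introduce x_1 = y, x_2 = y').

Let x_1 = y, x_2 = y'. Then x_1' = x_2 and x_2' = 24x_1 - 2x_2.
A = [[0,1],[24,-2]]; det(A-λI) = λ^2 + 2λ - 24.
Eigenvalues λ = 4, -6 with eigenvectors (1,4), (1,-6).

y(t) = c_1e^(4t) + c_2e^(-6t)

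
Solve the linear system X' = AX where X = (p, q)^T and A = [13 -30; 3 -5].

Coefficient matrix A = [[13, -30], [3, -5]].
Characteristic polynomial det(A - λI) = λ^2 - 8λ + 25 = 0.
Eigenvalues λ = 4 ± 3i (complex conjugate pair).
For λ=4+3i: an eigenvector is (3,1) - i(-1,0) = (3 + i, 1).
A real fundamental pair from Re and Im of e^((4+3i)t)v: X_1 = e^(4t)(cos(3t)·(3,1) + sin(3t)·(-1,0)), X_2 = e^(4t)(sin(3t)·(3,1) - cos(3t)·(-1,0)).
General solution: C_1X_1 + C_2X_2.

p(t) = -C_1e^(4t)sin(3t) + 3C_1e^(4t)cos(3t) + 3C_2e^(4t)sin(3t) + C_2e^(4t)cos(3t), q(t) = C_1e^(4t)cos(3t) + C_2e^(4t)sin(3t)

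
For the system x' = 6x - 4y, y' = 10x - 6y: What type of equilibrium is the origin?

center

A = [[6,-4],[10,-6]]; det(A-λI) = λ^2 + 4.
λ = 0 ± 2i: zero real part.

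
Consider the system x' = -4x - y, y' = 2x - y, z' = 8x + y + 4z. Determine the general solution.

Coefficient matrix A = [[-4, -1, 0], [2, -1, 0], [8, 1, 4]].
det(A - λI) = 0 gives eigenvalues λ = -3, 4, -2.
For λ=-3: eigenvector (1,-1,-1).
For λ=4: eigenvector (0,0,1).
For λ=-2: eigenvector (-1,2,1).
General solution: K_1e^(-3t)(1,-1,-1) + K_2e^(4t)(0,0,1) + K_3e^(-2t)(-1,2,1).

x(t) = K_1e^(-3t) - K_3e^(-2t), y(t) = -K_1e^(-3t) + 2K_3e^(-2t), z(t) = -K_1e^(-3t) + K_2e^(4t) + K_3e^(-2t)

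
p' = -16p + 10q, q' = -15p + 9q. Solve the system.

Coefficient matrix A = [[-16, 10], [-15, 9]].
Characteristic polynomial det(A - λI) = λ^2 + 7λ + 6 = 0.
Eigenvalues λ = -1, -6.
For λ=-1: (A-λI) row 1 is [-15, 10], so an eigenvector is (-2, -3).
For λ=-6: (A-λI) row 1 is [-10, 10], so an eigenvector is (1, 1).
General solution: K_1e^(-t)(-2,-3) + K_2e^(-6t)(1,1).

p(t) = -2K_1e^(-t) + K_2e^(-6t), q(t) = -3K_1e^(-t) + K_2e^(-6t)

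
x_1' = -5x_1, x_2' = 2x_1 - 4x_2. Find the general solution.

Coefficient matrix A = [[-5, 0], [2, -4]].
Characteristic polynomial det(A - λI) = λ^2 + 9λ + 20 = 0.
Eigenvalues λ = -4, -5.
For λ=-4: (A-λI) row 1 is [-1, 0], so an eigenvector is (0, -1).
For λ=-5: (A-λI) row 2 is [2, 1], so an eigenvector is (-1, 2).
General solution: C_1e^(-4t)(0,-1) + C_2e^(-5t)(-1,2).

x_1(t) = -C_2e^(-5t), x_2(t) = -C_1e^(-4t) + 2C_2e^(-5t)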